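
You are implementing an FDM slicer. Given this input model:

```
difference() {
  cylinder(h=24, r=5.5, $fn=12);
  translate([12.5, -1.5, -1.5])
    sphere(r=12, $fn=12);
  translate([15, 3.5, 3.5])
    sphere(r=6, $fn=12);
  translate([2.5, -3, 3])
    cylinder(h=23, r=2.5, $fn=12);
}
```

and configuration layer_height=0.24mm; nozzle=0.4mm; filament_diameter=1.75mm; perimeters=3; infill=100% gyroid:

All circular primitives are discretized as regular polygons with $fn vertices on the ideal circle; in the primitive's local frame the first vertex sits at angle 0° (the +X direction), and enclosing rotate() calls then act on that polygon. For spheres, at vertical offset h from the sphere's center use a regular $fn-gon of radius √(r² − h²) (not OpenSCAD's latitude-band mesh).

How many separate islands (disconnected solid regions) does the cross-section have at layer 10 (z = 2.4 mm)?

1

At z = 2.4 mm: the r=5.5 cylinder contributes a regular 12-gon of circumradius 5.5; the r=12 sphere at (12.5, -1.5) slices to a regular 12-gon of circumradius 11.349 (√(r²−h²) with h=3.9 from center); the r=6 sphere at (15, 3.5) slices to a regular 12-gon of circumradius 5.898 (√(r²−h²) with h=1.1 from center); the cylinder at (2.5, -3) does not reach this height (z outside [3, 26]); Subtracting the remaining from the first: starting from the r=5.5 cylinder, the r=12 sphere at (12.5, -1.5) partially overlaps it — only the 25.70 mm² overlap (of its 386.37 mm²) is removed, clipping the outline; the r=6 sphere at (15, 3.5) misses the remaining region (no effect) — 1 connected region. Overall, the cross-section is a single solid region. Island count = 1.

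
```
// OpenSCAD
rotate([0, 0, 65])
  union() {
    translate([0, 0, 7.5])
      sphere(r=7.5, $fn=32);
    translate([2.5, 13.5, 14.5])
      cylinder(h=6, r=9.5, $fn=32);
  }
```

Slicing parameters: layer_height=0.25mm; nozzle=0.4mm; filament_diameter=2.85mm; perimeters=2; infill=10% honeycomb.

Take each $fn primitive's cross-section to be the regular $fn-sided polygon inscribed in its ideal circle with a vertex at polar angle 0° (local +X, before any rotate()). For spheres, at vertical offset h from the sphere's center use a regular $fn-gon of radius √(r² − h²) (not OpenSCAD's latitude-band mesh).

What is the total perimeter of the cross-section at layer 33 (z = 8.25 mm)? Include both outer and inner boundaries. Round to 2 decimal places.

At z = 8.25 mm: the sphere: section is a regular 32-gon, circumradius = √(r²−h²) = √(7.5²−0.75²) = 7.462 (perimeter = 2·32·7.462·sin(180°/32) = 46.81 mm); the cylinder at (2.5, 13.5) is absent (z outside [14.5, 20.5]); Merging all regions: only the r=7.5 sphere is present, so the union is just that shape — boundary = 46.81 mm; (whole slice rotated 65° about Z — lengths, areas and connectivity unchanged). Overall, the cross-section is a single solid region. Total boundary length (outer) = 46.81 mm.

46.81 mm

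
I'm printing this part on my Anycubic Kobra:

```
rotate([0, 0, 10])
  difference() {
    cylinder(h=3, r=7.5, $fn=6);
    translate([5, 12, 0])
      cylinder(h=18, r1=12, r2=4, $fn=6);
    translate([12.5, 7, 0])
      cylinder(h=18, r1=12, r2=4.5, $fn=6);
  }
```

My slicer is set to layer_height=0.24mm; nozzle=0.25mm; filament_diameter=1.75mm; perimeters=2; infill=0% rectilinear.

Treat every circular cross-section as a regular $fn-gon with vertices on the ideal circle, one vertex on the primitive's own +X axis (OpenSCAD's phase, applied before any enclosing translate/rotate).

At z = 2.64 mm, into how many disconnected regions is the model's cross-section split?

At z = 2.64 mm: the cylinder: section is a regular 6-gon, circumradius r=7.5; the cone at (5, 12) (r1=12→r2=4) has section circumradius 10.827 here — a regular 6-gon; the cone at (12.5, 7) contributes a regular 6-gon of circumradius 10.900 (interpolated between r1=12 and r2=4.5 at t=0.147); Taking the first minus the rest: starting from the r=7.5 cylinder, the cone at (5, 12) partially overlaps it — only the 24.77 mm² overlap (of its 304.54 mm²) is removed, clipping the outline; the cone at (12.5, 7) partially overlaps it — only the 6.37 mm² overlap (of its 308.68 mm²) is removed, clipping the outline — 1 connected region; (whole slice rotated 10° about Z — lengths, areas and connectivity unchanged). The result has 1 disconnected region.

1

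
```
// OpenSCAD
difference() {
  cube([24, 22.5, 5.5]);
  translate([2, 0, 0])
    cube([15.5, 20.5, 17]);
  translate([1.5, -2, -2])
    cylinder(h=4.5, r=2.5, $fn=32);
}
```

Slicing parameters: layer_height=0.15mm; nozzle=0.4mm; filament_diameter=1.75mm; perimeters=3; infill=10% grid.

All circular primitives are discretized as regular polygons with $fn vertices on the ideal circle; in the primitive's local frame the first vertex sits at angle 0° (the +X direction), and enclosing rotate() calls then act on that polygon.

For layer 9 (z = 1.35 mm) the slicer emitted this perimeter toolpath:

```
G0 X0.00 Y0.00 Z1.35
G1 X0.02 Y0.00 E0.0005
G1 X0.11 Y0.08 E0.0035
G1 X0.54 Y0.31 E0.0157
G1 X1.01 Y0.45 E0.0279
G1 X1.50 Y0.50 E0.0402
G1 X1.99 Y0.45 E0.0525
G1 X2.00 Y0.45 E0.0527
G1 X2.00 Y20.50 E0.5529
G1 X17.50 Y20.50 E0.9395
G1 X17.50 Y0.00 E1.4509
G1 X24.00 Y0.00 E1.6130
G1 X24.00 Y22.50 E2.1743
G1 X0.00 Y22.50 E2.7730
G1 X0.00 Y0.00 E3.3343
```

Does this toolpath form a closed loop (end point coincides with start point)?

yes

Start point (G0): (0.00, 0.00). End point (last G1): the path returns to the start — closed.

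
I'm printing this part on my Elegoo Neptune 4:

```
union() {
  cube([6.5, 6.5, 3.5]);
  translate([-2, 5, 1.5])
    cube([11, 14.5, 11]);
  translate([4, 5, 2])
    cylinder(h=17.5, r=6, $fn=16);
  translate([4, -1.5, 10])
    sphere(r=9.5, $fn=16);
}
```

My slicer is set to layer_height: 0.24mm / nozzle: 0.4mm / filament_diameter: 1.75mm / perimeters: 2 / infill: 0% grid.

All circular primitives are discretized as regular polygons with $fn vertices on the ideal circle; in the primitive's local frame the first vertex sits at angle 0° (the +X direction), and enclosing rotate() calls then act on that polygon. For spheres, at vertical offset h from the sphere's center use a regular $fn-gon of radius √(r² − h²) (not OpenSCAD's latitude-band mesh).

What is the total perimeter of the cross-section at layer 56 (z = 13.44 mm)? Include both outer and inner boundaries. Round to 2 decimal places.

60.96 mm

At z = 13.44 mm: the cube is not intersected at this z (z outside [0, 3.5]); the cube at (-2, 5) is absent (z outside [1.5, 12.5]); the cylinder at (4, 5): section is a regular 16-gon, circumradius r=6 (perimeter = 2·16·6.000·sin(180°/16) = 37.46 mm); the sphere at (4, -1.5): section is a regular 16-gon, circumradius = √(r²−h²) = √(9.5²−3.44²) = 8.855 (perimeter = 2·16·8.855·sin(180°/16) = 55.28 mm); Merging all regions: the regions partially overlap (shared area 73.01 mm²), so the edge portions inside another operand are dropped and the merged outline is re-measured after clipping — boundary = 60.96 mm. Overall, the cross-section is a single solid region. Total boundary length (outer) = 60.96 mm.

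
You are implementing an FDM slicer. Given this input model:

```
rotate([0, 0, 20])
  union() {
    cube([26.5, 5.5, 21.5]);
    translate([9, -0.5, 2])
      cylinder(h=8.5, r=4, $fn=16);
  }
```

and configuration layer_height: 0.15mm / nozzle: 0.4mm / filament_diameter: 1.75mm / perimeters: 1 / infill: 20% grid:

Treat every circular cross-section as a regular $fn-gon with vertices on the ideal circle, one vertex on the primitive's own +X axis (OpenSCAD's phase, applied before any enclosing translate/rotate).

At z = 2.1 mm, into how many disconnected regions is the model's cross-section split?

At z = 2.1 mm: the 26.5×5.5 cube contributes its full rectangle; the r=4 cylinder at (9, -0.5) gives a regular 16-gon of circumradius 4 (constant along its height); Taking the union: the regions partially overlap (shared area 20.54 mm²), so overlapping operands fuse into one piece — 1 connected region; (whole slice rotated 20° about Z — lengths, areas and connectivity unchanged). The result has 1 disconnected region.

1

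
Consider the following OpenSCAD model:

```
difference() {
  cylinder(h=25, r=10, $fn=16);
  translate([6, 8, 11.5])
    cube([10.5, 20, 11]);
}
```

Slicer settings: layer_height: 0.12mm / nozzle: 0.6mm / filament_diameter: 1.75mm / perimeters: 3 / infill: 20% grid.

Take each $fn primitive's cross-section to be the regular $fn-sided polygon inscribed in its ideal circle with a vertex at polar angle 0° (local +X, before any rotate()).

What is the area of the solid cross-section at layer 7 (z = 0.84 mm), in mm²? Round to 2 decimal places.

306.15 mm²

At z = 0.84 mm: the cylinder: section is a regular 16-gon, circumradius r=10 (area = (16/2)·10.000²·sin(360°/16) = 306.15 mm²); the cube at (6, 8) is absent (z outside [11.5, 22.5]); Subtracting the remaining from the first: none of the subtracted shapes is present at this height, so the r=10 cylinder is unchanged — area = 306.15 mm². Overall, the cross-section is a single solid region. Net area = 306.15 mm².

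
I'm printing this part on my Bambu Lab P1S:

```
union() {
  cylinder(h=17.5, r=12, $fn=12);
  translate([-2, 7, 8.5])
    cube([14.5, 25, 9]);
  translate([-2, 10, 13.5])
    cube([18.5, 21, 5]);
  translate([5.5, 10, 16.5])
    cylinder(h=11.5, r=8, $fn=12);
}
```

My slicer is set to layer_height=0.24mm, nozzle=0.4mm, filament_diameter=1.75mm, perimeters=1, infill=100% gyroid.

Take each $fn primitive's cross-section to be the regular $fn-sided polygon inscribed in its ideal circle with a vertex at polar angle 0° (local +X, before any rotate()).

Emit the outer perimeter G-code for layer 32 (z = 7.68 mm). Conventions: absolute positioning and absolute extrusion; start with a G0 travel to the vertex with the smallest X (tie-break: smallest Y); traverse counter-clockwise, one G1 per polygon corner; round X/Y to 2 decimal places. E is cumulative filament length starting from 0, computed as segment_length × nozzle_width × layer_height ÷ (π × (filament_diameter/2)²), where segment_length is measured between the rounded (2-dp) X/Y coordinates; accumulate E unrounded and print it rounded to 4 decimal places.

G0 X-12.00 Y0.00 Z7.68
G1 X-10.39 Y-6.00 E0.2479
G1 X-6.00 Y-10.39 E0.4957
G1 X0.00 Y-12.00 E0.7437
G1 X6.00 Y-10.39 E0.9916
G1 X10.39 Y-6.00 E1.2394
G1 X12.00 Y0.00 E1.4874
G1 X10.39 Y6.00 E1.7353
G1 X6.00 Y10.39 E1.9831
G1 X0.00 Y12.00 E2.2310
G1 X-6.00 Y10.39 E2.4790
G1 X-10.39 Y6.00 E2.7268
G1 X-12.00 Y0.00 E2.9747

At z = 7.68 mm: the cylinder: section is a regular 12-gon, circumradius r=12; the cube at (-2, 7) is absent (z outside [8.5, 17.5]); the cube at (-2, 10) is absent (z outside [13.5, 18.5]); the cylinder at (5.5, 10) does not reach this height (z outside [16.5, 28]); Combining (union): only the r=12 cylinder is present, so the union is just that shape — 1 connected region. The outline is a single polygon with 12 vertices. Extrusion per mm of travel: 0.4 × 0.24 / (π × 0.875²) = 0.039912. Accumulating E over each segment gives final E = 2.9747.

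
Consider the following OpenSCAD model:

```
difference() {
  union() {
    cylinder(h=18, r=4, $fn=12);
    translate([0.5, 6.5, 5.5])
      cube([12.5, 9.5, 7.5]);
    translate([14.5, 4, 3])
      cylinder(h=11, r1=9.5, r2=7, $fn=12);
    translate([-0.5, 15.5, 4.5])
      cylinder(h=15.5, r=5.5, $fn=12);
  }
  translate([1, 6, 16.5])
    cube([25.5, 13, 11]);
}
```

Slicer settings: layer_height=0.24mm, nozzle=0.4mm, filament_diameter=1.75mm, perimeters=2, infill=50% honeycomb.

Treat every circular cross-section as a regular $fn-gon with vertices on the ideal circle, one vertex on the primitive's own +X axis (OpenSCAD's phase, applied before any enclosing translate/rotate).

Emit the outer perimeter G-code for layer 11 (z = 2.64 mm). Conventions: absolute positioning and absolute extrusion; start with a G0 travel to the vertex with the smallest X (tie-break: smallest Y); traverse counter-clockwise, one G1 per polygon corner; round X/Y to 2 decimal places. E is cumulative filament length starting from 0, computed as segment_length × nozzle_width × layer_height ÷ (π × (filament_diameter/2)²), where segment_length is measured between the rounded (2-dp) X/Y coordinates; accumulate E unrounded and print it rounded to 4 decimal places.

At z = 2.64 mm: the cylinder: section is a regular 12-gon, circumradius r=4; the cube at (0.5, 6.5) is absent (z outside [5.5, 13]); the cone at (14.5, 4) is absent (z outside [3, 14]); the cylinder at (-0.5, 15.5) is not intersected at this z (z outside [4.5, 20]); Taking the union: only the r=4 cylinder is present, so the union is just that shape — 1 connected region; the cube at (1, 6) does not reach this height (z outside [16.5, 27.5]); Taking the first minus the rest: none of the subtracted shapes is present at this height, so that combined region is unchanged — 1 connected region. The outline is a single polygon with 12 vertices. Extrusion per mm of travel: 0.4 × 0.24 / (π × 0.875²) = 0.039912. Accumulating E over each segment gives final E = 0.9911.

G0 X-4.00 Y0.00 Z2.64
G1 X-3.46 Y-2.00 E0.0827
G1 X-2.00 Y-3.46 E0.1651
G1 X0.00 Y-4.00 E0.2478
G1 X2.00 Y-3.46 E0.3305
G1 X3.46 Y-2.00 E0.4129
G1 X4.00 Y0.00 E0.4955
G1 X3.46 Y2.00 E0.5782
G1 X2.00 Y3.46 E0.6606
G1 X0.00 Y4.00 E0.7433
G1 X-2.00 Y3.46 E0.8260
G1 X-3.46 Y2.00 E0.9084
G1 X-4.00 Y0.00 E0.9911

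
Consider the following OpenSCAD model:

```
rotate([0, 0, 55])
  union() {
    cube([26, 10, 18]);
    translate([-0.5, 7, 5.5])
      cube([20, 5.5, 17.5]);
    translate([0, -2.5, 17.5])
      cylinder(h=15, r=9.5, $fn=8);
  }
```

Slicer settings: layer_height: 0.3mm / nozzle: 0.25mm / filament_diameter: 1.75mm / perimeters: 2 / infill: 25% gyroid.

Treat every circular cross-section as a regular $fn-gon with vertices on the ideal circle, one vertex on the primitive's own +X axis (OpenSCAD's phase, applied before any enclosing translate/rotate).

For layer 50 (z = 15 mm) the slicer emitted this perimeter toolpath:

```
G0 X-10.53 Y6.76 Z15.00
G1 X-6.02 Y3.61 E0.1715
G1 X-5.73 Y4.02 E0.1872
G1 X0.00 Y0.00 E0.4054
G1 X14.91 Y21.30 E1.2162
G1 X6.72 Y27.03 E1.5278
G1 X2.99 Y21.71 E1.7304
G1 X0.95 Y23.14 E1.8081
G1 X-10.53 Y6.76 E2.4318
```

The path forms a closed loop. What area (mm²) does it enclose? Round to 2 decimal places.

Apply the shoelace formula to the sequence of (X, Y) vertices; enclosed area = 311.38 mm².

311.38 mm²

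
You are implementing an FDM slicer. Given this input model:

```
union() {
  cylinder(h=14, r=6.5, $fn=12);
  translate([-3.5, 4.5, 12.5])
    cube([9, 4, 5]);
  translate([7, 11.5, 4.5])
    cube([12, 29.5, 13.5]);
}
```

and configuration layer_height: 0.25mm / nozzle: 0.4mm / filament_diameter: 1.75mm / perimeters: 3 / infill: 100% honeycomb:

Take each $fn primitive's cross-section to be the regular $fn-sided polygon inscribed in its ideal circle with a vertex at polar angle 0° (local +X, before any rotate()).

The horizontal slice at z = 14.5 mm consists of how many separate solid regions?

2

At z = 14.5 mm: the cylinder is not intersected at this z (z outside [0, 14]); the cube at (-3.5, 4.5) (footprint 9×4) is included at this height; the cube at (7, 11.5) is present — its section is the full 12×29.5 rectangle; Merging all regions: the 2 present regions are separate (no shared area or edge), so areas and boundary lengths simply add and each stays a separate island — 2 connected regions. The result has 2 disconnected regions.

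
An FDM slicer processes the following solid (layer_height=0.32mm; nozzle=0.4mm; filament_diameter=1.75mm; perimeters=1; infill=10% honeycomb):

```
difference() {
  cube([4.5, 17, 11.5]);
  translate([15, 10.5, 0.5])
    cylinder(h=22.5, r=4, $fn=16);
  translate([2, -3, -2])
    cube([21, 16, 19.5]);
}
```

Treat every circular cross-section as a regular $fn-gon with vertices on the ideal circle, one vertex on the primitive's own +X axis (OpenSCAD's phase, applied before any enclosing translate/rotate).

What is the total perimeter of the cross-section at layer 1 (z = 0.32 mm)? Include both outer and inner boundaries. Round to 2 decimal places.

43.00 mm

At z = 0.32 mm: the 4.5×17 cube contributes its full rectangle (perimeter 43.00 mm); the cylinder at (15, 10.5) is not intersected at this z (z outside [0.5, 23]); the cube at (2, -3) (footprint 21×16) is included at this height (perimeter 74.00 mm); Taking the first minus the rest: starting from the 4.5×17 cube, the 21×16 cube at (2, -3) partially overlaps it — only the 32.50 mm² overlap (of its 336.00 mm²) is removed, clipping the outline — boundary = 43.00 mm. Overall, the cross-section is a single solid region. Total boundary length (outer) = 43.00 mm.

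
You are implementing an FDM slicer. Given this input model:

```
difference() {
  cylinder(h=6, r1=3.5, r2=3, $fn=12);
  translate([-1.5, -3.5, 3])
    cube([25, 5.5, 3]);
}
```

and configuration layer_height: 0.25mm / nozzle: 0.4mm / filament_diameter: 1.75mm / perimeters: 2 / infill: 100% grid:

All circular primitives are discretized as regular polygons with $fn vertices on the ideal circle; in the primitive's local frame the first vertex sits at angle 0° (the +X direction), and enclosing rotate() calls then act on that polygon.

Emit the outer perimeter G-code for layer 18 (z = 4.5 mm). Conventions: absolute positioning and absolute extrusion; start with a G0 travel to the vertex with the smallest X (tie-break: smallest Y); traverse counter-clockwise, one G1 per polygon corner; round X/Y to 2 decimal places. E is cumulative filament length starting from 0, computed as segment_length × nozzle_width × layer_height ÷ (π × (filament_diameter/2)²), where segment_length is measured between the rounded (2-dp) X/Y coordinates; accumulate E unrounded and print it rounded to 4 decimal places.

At z = 4.5 mm: the cone (r1=3.5→r2=3) has section circumradius 3.125 here — a regular 12-gon; the 25×5.5 cube at (-1.5, -3.5) contributes its full rectangle; After the difference (first − rest): starting from the cone, the 25×5.5 cube at (-1.5, -3.5) partially overlaps it — only the 20.35 mm² overlap (of its 137.50 mm²) is removed, clipping the outline — 1 connected region. The outline is a single polygon with 10 vertices. Extrusion per mm of travel: 0.4 × 0.25 / (π × 0.875²) = 0.041575. Accumulating E over each segment gives final E = 0.8007.

G0 X-3.12 Y0.00 Z4.50
G1 X-2.71 Y-1.56 E0.0671
G1 X-1.56 Y-2.71 E0.1347
G1 X-1.50 Y-2.72 E0.1372
G1 X-1.50 Y2.00 E0.3334
G1 X2.27 Y2.00 E0.4902
G1 X1.56 Y2.71 E0.5319
G1 X0.00 Y3.12 E0.5990
G1 X-1.56 Y2.71 E0.6660
G1 X-2.71 Y1.56 E0.7337
G1 X-3.12 Y0.00 E0.8007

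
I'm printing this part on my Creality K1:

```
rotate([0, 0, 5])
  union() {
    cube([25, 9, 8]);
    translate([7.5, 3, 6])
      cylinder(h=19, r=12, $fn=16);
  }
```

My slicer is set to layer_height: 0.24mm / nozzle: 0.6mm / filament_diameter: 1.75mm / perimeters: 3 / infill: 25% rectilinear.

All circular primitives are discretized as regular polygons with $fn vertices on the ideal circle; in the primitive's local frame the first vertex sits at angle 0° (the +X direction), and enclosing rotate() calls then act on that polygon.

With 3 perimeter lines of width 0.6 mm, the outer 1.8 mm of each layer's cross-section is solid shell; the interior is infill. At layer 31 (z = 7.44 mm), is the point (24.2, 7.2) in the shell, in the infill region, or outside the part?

shell

At z = 7.44 mm: the cube is present — its section is the full 25×9 rectangle; the r=12 cylinder at (7.5, 3) contributes a regular 16-gon of circumradius 12; Taking the union: the regions partially overlap (shared area 170.56 mm²), so overlapping operands fuse into one piece — 1 connected region; (rotated 5° about Z; rotation is an isometry so areas/perimeters/island counts are preserved). Overall, the cross-section is a single solid region. Undo the 5° rotation: the query point maps to (24.735, 5.063) in the un-rotated model frame. The nearest boundary edge runs (25.00, 9.00)→(25.00, 0.00); distance from the point to it = 0.26 mm. The point is inside the cross-section, 0.26 mm from the nearest boundary — within the 1.8 mm shell band (3 × 0.6).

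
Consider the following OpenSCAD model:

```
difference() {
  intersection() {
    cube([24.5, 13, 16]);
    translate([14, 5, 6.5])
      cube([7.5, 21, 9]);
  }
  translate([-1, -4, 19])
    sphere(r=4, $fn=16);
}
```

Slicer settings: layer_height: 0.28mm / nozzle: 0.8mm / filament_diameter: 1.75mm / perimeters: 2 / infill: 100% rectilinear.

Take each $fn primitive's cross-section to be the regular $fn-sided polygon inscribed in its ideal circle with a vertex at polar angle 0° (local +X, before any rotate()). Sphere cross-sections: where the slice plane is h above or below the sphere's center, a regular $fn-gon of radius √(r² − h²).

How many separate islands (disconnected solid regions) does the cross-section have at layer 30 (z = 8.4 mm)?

At z = 8.4 mm: the cube (footprint 24.5×13) is included at this height; the 7.5×21 cube at (14, 5) contributes its full rectangle; Taking the intersection: the 7.5×21 cube at (14, 5) partially overlaps the 24.5×13 cube; clipping to the common part keeps 60.00 mm² — 1 connected region; the sphere at (-1, -4) is not intersected at this z (|z−center|=10.600 > r=4); After the difference (first − rest): none of the subtracted shapes is present at this height, so that combined region is unchanged — 1 connected region. Overall, the cross-section is a single solid region. Island count = 1.

1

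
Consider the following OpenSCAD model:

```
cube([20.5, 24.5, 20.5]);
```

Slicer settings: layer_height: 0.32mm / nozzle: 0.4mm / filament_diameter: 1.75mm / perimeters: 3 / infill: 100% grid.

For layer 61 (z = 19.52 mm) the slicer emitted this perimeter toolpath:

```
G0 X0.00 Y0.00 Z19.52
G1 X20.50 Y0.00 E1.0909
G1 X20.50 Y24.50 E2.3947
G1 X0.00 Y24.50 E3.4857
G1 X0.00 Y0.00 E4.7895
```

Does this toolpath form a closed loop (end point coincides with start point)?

yes

Start point (G0): (0.00, 0.00). End point (last G1): the path returns to the start — closed.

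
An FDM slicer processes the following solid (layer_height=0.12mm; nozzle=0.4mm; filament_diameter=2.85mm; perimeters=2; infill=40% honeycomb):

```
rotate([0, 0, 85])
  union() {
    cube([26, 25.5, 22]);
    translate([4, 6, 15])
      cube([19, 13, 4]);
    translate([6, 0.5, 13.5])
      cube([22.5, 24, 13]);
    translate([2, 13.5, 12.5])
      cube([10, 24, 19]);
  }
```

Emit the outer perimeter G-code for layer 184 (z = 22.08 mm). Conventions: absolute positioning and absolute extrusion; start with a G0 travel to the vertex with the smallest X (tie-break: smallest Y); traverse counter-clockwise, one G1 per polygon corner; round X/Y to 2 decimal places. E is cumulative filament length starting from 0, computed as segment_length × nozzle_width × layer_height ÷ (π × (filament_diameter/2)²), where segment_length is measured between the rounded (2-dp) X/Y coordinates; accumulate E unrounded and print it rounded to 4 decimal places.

At z = 22.08 mm: the cube is not intersected at this z (z outside [0, 22]); the cube at (4, 6) is not intersected at this z (z outside [15, 19]); the cube at (6, 0.5) (footprint 22.5×24) is included at this height; the cube at (2, 13.5) is present — its section is the full 10×24 rectangle; Merging all regions: the regions partially overlap (shared area 66.00 mm²), so overlapping operands fuse into one piece — 1 connected region; (rotated 85° about Z; rotation is an isometry so areas/perimeters/island counts are preserved). The outline is a single polygon with 8 vertices. Extrusion per mm of travel: 0.4 × 0.12 / (π × 1.425²) = 0.007524. Accumulating E over each segment gives final E = 0.9556.

G0 X-37.18 Y5.26 Z22.08
G1 X-13.27 Y3.17 E0.1806
G1 X-12.93 Y7.15 E0.2106
G1 X0.02 Y6.02 E0.3085
G1 X1.99 Y28.44 E0.4778
G1 X-21.92 Y30.53 E0.6584
G1 X-23.36 Y14.09 E0.7826
G1 X-36.31 Y15.22 E0.8804
G1 X-37.18 Y5.26 E0.9556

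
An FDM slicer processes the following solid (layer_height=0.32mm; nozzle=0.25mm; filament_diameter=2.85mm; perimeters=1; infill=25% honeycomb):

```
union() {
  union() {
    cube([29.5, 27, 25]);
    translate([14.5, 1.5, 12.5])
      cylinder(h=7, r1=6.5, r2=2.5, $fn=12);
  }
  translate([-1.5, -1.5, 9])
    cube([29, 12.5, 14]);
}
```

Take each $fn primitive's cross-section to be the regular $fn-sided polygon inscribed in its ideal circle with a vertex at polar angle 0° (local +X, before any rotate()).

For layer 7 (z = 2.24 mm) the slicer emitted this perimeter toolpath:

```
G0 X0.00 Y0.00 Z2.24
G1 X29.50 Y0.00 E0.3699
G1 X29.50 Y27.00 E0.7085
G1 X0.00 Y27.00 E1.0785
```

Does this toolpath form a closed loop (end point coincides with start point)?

Start point (G0): (0.00, 0.00). End point (last G1): the path does not return to the start — open.

no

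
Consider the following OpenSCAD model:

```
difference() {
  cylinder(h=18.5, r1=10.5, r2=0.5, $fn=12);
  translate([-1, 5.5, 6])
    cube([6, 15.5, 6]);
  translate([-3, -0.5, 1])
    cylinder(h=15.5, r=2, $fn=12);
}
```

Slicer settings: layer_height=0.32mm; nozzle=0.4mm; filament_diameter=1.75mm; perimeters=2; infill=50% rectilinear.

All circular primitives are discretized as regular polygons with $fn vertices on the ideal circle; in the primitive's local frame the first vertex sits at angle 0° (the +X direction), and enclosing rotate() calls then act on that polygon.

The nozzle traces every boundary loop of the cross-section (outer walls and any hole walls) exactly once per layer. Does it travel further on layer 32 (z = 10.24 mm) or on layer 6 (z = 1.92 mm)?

layer 6 (z = 1.92 mm)

Layer 32 (z = 10.24): the cone (r1=10.5→r2=0.5) has section circumradius 4.965 here — a regular 12-gon (perimeter = 2·12·4.965·sin(180°/12) = 30.84 mm); the cube at (-1, 5.5) (footprint 6×15.5) is included at this height (perimeter 43.00 mm); the r=2 cylinder at (-3, -0.5) contributes a regular 12-gon of circumradius 2 (perimeter = 2·12·2.000·sin(180°/12) = 12.42 mm); Subtracting the remaining from the first: starting from the cone, the 6×15.5 cube at (-1, 5.5) misses the remaining region (no effect); the r=2 cylinder at (-3, -0.5) partially overlaps it — only the 11.78 mm² overlap (of its 12.00 mm²) is removed, clipping the outline — boundary = 39.97 mm. So its perimeter = 39.97 mm. Layer 6 (z = 1.92): the cone (r1=10.5→r2=0.5) has section circumradius 9.462 here — a regular 12-gon (perimeter = 2·12·9.462·sin(180°/12) = 58.78 mm); the cube at (-1, 5.5) is not intersected at this z (z outside [6, 12]); the r=2 cylinder at (-3, -0.5) contributes a regular 12-gon of circumradius 2 (perimeter = 2·12·2.000·sin(180°/12) = 12.42 mm); Subtracting the remaining from the first: starting from the cone, the r=2 cylinder at (-3, -0.5) lies wholly inside it (removes its full 12.00 mm² and its 12.42 mm outline becomes a hole wall) — boundary (outer + 1 inner loop) = 71.20 mm. So its perimeter = 71.20 mm. Layer 6 is larger (71.20 vs 39.97 mm).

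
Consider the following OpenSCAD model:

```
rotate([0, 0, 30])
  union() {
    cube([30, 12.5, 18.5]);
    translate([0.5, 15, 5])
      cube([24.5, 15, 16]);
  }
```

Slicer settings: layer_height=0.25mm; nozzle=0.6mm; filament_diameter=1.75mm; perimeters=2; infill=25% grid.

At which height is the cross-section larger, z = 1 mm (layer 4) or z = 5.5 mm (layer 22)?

Layer 4 (z = 1): the cube (footprint 30×12.5) is included at this height (area 375.00 mm²); the cube at (0.5, 15) does not reach this height (z outside [5, 21]); Merging all regions: only the 30×12.5 cube is present, so the union is just that shape — area = 375.00 mm²; (rotated 30° about Z; rotation is an isometry so areas/perimeters/island counts are preserved). So its area = 375.00 mm². Layer 22 (z = 5.5): the 30×12.5 cube contributes its full rectangle (area 375.00 mm²); the 24.5×15 cube at (0.5, 15) contributes its full rectangle (area 367.50 mm²); Merging all regions: the 2 present regions are separate (no shared area or edge), so areas and boundary lengths simply add and each stays a separate island — area = 742.50 mm²; (rotated 30° about Z; rotation is an isometry so areas/perimeters/island counts are preserved). So its area = 742.50 mm². Layer 22 is larger (742.50 vs 375.00 mm²).

layer 22 (z = 5.5 mm)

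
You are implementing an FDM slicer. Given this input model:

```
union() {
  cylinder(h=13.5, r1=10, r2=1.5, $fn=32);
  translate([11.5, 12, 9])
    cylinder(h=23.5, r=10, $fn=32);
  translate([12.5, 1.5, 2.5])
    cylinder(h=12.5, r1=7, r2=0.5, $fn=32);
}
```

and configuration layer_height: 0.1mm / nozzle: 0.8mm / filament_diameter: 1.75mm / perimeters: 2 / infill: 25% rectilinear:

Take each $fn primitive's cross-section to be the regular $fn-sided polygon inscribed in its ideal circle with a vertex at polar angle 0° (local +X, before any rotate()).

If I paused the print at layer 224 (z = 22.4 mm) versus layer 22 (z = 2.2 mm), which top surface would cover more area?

layer 224 (z = 22.4 mm)

Layer 224 (z = 22.4): the cone is absent (z outside [0, 13.5]); the r=10 cylinder at (11.5, 12) contributes a regular 32-gon of circumradius 10 (area = (32/2)·10.000²·sin(360°/32) = 312.14 mm²); the cone at (12.5, 1.5) is not intersected at this z (z outside [2.5, 15]); Taking the union: only the r=10 cylinder at (11.5, 12) is present, so the union is just that shape — area = 312.14 mm². So its area = 312.14 mm². Layer 22 (z = 2.2): the cone contributes a regular 32-gon of circumradius 8.615 (interpolated between r1=10 and r2=1.5 at t=0.163) (area = (32/2)·8.615²·sin(360°/32) = 231.66 mm²); the cylinder at (11.5, 12) is not intersected at this z (z outside [9, 32.5]); the cone at (12.5, 1.5) is absent (z outside [2.5, 15]); Combining (union): only the cone is present, so the union is just that shape — area = 231.66 mm². So its area = 231.66 mm². Layer 224 is larger (312.14 vs 231.66 mm²).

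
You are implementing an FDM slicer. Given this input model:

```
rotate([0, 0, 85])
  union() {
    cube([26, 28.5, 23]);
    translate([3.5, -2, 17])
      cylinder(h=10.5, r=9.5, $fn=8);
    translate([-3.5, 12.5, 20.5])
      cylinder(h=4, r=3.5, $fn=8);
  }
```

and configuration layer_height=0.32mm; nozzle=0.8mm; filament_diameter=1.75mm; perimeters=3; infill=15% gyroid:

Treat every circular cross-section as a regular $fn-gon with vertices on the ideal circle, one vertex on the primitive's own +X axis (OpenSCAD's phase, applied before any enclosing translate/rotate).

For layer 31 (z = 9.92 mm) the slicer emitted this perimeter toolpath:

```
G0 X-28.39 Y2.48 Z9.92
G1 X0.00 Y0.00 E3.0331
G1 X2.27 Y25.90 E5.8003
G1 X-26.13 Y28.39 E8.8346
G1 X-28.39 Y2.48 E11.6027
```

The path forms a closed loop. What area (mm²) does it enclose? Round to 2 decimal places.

741.20 mm²

Apply the shoelace formula to the sequence of (X, Y) vertices; enclosed area = 741.20 mm².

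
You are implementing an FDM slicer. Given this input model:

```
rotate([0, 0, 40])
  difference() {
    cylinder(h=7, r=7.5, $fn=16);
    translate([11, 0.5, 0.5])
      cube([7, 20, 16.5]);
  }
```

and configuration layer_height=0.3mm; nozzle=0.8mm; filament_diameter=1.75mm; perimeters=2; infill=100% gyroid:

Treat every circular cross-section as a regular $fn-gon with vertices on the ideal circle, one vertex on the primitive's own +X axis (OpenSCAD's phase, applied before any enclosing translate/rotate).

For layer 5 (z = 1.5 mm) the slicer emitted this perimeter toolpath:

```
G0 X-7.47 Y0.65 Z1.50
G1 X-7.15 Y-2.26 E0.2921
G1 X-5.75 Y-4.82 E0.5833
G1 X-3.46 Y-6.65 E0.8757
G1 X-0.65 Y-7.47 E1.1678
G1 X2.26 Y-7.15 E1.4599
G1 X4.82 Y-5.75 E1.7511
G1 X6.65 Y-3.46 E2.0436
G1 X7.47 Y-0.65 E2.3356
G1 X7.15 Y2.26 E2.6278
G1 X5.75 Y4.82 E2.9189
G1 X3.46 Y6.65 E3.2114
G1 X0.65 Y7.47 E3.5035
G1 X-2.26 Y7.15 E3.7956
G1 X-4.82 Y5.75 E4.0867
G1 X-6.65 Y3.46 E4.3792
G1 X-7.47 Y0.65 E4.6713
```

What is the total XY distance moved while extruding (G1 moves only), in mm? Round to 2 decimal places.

46.82 mm

Sum the Euclidean lengths of each G1 segment: total = 46.82 mm.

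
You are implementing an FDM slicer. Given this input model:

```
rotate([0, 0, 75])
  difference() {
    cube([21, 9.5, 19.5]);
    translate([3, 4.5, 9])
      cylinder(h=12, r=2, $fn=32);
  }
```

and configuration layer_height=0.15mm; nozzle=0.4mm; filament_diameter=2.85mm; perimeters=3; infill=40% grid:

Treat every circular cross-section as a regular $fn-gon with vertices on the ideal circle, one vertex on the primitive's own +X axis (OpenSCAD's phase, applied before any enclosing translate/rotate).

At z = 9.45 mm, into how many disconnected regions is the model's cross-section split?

1

At z = 9.45 mm: the cube (footprint 21×9.5) is included at this height; the cylinder at (3, 4.5): section is a regular 32-gon, circumradius r=2; Subtracting the remaining from the first: starting from the 21×9.5 cube, the r=2 cylinder at (3, 4.5) lies wholly inside it (removes its full 12.49 mm² and its 12.55 mm outline becomes a hole wall) — 1 connected region with 1 hole; (rotated 75° about Z; rotation is an isometry so areas/perimeters/island counts are preserved). The result has 1 disconnected region.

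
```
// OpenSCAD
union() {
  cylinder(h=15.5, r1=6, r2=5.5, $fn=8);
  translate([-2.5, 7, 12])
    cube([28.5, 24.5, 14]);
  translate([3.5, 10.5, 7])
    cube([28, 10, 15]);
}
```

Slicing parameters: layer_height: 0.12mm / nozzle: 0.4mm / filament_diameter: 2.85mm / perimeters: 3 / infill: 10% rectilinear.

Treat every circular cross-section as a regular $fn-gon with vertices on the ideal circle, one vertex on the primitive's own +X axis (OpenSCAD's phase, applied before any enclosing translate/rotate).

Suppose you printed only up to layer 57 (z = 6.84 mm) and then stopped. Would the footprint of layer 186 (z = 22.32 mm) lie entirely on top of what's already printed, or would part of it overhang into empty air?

part overhangs

Compare the two slices. At z = 6.84: the cone: at t=0.441 of its height the radius interpolates to r₁+(r₂−r₁)t = 5.779, giving a regular 8-gon of that circumradius (area = (8/2)·5.779²·sin(360°/8) = 94.47 mm²); the cube at (-2.5, 7) does not reach this height (z outside [12, 26]); the cube at (3.5, 10.5) is not intersected at this z (z outside [7, 22]); Taking the union: only the cone is present, so the union is just that shape — area = 94.47 mm². At z = 22.32: the cone does not reach this height (z outside [0, 15.5]); the cube at (-2.5, 7) is present — its section is the full 28.5×24.5 rectangle (area 698.25 mm²); the cube at (3.5, 10.5) is not intersected at this z (z outside [7, 22]); Combining (union): only the 28.5×24.5 cube at (-2.5, 7) is present, so the union is just that shape — area = 698.25 mm². Checking containment: at z = 22.32 the cross-section extends beyond the z = 6.84 cross-section by about 698.25 mm².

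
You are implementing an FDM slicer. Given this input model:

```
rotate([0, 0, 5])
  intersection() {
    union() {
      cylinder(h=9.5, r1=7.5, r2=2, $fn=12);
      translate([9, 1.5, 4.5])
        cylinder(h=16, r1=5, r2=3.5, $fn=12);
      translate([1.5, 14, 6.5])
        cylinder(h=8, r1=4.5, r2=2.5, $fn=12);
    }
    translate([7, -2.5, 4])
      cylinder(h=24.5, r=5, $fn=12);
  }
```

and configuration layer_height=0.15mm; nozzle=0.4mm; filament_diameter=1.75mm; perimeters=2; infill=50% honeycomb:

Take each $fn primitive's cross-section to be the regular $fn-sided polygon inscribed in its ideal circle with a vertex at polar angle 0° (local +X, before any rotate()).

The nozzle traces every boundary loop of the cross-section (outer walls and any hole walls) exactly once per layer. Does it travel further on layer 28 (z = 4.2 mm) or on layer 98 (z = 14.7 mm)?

layer 98 (z = 14.7 mm)

Layer 28 (z = 4.2): the cone: at t=0.442 of its height the radius interpolates to r₁+(r₂−r₁)t = 5.068, giving a regular 12-gon of that circumradius (perimeter = 2·12·5.068·sin(180°/12) = 31.48 mm); the cone at (9, 1.5) is absent (z outside [4.5, 20.5]); the cone at (1.5, 14) does not reach this height (z outside [6.5, 14.5]); Merging all regions: only the cone is present, so the union is just that shape — boundary = 31.48 mm; the r=5 cylinder at (7, -2.5) gives a regular 12-gon of circumradius 5 (constant along its height) (perimeter = 2·12·5.000·sin(180°/12) = 31.06 mm); Taking the intersection: the r=5 cylinder at (7, -2.5) partially overlaps that combined region; clipping to the common part keeps 10.58 mm² — boundary = 14.40 mm; (rotated 5° about Z; rotation is an isometry so areas/perimeters/island counts are preserved). So its perimeter = 14.40 mm. Layer 98 (z = 14.7): the cone is absent (z outside [0, 9.5]); the cone at (9, 1.5): at t=0.637 of its height the radius interpolates to r₁+(r₂−r₁)t = 4.044, giving a regular 12-gon of that circumradius (perimeter = 2·12·4.044·sin(180°/12) = 25.12 mm); the cone at (1.5, 14) does not reach this height (z outside [6.5, 14.5]); Combining (union): only the cone at (9, 1.5) is present, so the union is just that shape — boundary = 25.12 mm; the r=5 cylinder at (7, -2.5) contributes a regular 12-gon of circumradius 5 (perimeter = 2·12·5.000·sin(180°/12) = 31.06 mm); Taking the intersection: the r=5 cylinder at (7, -2.5) partially overlaps that combined region; clipping to the common part keeps 23.27 mm² — boundary = 18.36 mm; (rotated 5° about Z; rotation is an isometry so areas/perimeters/island counts are preserved). So its perimeter = 18.36 mm. Layer 98 is larger (18.36 vs 14.40 mm).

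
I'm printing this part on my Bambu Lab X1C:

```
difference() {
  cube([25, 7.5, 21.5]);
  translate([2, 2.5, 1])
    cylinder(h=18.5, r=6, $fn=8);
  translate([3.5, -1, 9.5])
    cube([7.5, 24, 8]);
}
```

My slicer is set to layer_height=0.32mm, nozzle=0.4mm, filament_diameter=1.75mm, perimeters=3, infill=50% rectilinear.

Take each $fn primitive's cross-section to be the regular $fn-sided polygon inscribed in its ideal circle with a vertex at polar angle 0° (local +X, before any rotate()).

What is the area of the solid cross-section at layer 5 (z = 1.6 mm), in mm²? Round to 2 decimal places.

At z = 1.6 mm: the 25×7.5 cube contributes its full rectangle (area 187.50 mm²); the cylinder at (2, 2.5): section is a regular 8-gon, circumradius r=6 (area = (8/2)·6.000²·sin(360°/8) = 101.82 mm²); the cube at (3.5, -1) is not intersected at this z (z outside [9.5, 17.5]); Subtracting the remaining from the first: starting from the 25×7.5 cube (187.50 mm²), the r=6 cylinder at (2, 2.5) partially overlaps it — only the 52.95 mm² overlap (of its 101.82 mm²) is removed, clipping the outline — area = 134.55 mm². Overall, the cross-section is a single solid region. Net area = 134.55 mm².

134.55 mm²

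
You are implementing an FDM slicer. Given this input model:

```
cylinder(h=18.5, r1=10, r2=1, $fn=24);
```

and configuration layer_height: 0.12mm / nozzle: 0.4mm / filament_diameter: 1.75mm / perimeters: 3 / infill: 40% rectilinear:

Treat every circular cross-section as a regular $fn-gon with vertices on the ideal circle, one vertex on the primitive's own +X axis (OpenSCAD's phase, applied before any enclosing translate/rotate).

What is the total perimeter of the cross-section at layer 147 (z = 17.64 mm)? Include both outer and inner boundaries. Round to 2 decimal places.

8.89 mm

At z = 17.64 mm: the cone (r1=10→r2=1) has section circumradius 1.418 here — a regular 24-gon (perimeter = 2·24·1.418·sin(180°/24) = 8.89 mm). Overall, the cross-section is a single solid region. Total boundary length (outer) = 8.89 mm.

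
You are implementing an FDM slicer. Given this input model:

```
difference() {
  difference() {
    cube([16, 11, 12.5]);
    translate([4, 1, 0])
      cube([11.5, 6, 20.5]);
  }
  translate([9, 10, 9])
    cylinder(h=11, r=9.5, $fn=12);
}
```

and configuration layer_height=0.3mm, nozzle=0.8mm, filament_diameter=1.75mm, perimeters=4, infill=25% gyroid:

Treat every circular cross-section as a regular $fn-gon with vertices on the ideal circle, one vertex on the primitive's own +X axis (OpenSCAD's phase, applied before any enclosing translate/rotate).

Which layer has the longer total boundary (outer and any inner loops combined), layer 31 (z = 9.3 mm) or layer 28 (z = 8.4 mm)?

layer 28 (z = 8.4 mm)

Layer 31 (z = 9.3): the cube (footprint 16×11) is included at this height (perimeter 54.00 mm); the cube at (4, 1) (footprint 11.5×6) is included at this height (perimeter 35.00 mm); Taking the first minus the rest: starting from the 16×11 cube, the 11.5×6 cube at (4, 1) lies wholly inside it (removes its full 69.00 mm² and its 35.00 mm outline becomes a hole wall) — boundary (outer + 1 inner loop) = 89.00 mm; the r=9.5 cylinder at (9, 10) gives a regular 12-gon of circumradius 9.5 (constant along its height) (perimeter = 2·12·9.500·sin(180°/12) = 59.01 mm); After the difference (first − rest): starting from the result so far, the r=9.5 cylinder at (9, 10) partially overlaps it — only the 77.64 mm² overlap (of its 270.75 mm²) is removed, clipping the outline — boundary = 51.59 mm. So its perimeter = 51.59 mm. Layer 28 (z = 8.4): the cube is present — its section is the full 16×11 rectangle (perimeter 54.00 mm); the cube at (4, 1) is present — its section is the full 11.5×6 rectangle (perimeter 35.00 mm); Taking the first minus the rest: starting from the 16×11 cube, the 11.5×6 cube at (4, 1) lies wholly inside it (removes its full 69.00 mm² and its 35.00 mm outline becomes a hole wall) — boundary (outer + 1 inner loop) = 89.00 mm; the cylinder at (9, 10) does not reach this height (z outside [9, 20]); After the difference (first − rest): none of the subtracted shapes is present at this height, so that combined region is unchanged — boundary (outer + 1 inner loop) = 89.00 mm. So its perimeter = 89.00 mm. Layer 28 is larger (89.00 vs 51.59 mm).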